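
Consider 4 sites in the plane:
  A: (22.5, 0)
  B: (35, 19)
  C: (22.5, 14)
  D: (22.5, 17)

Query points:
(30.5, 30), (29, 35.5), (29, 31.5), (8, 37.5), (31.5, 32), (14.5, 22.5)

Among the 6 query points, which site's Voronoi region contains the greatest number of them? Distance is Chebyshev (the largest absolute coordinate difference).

(30.5, 30) — d to each: A:30, B:11, C:16, D:13 → nearest is B
(29, 35.5) — d to each: A:35.5, B:16.5, C:21.5, D:18.5 → nearest is B
(29, 31.5) — d to each: A:31.5, B:12.5, C:17.5, D:14.5 → nearest is B
(8, 37.5) — d to each: A:37.5, B:27, C:23.5, D:20.5 → nearest is D
(31.5, 32) — d to each: A:32, B:13, C:18, D:15 → nearest is B
(14.5, 22.5) — d to each: A:22.5, B:20.5, C:8.5, D:8 → nearest is D
Tally — B:4, D:2. B captures the most (4).

B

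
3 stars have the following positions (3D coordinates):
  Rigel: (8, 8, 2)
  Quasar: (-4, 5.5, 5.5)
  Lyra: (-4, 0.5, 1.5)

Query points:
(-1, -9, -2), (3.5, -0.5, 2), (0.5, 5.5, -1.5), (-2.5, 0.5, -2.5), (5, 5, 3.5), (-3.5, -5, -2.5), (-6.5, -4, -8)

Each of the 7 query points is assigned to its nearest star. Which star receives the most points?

(-1, -9, -2) — d² to each: Rigel:386, Quasar:275.5, Lyra:111.5 → nearest is Lyra
(3.5, -0.5, 2) — d² to each: Rigel:92.5, Quasar:104.5, Lyra:57.5 → nearest is Lyra
(0.5, 5.5, -1.5) — d² to each: Rigel:74.75, Quasar:69.25, Lyra:54.25 → nearest is Lyra
(-2.5, 0.5, -2.5) — d² to each: Rigel:186.75, Quasar:91.25, Lyra:18.25 → nearest is Lyra
(5, 5, 3.5) — d² to each: Rigel:20.25, Quasar:85.25, Lyra:105.25 → nearest is Rigel
(-3.5, -5, -2.5) — d² to each: Rigel:321.5, Quasar:174.5, Lyra:46.5 → nearest is Lyra
(-6.5, -4, -8) — d² to each: Rigel:454.25, Quasar:278.75, Lyra:116.75 → nearest is Lyra
Tally — Rigel:1, Lyra:6. Lyra captures the most (6).

Lyra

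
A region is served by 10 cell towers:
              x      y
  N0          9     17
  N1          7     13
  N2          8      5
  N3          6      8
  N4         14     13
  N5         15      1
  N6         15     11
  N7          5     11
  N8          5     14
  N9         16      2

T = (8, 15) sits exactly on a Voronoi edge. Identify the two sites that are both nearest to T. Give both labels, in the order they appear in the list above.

Squared distances from T to each site:
|TN0|² = 1 + 4 = 5
|TN1|² = 1 + 4 = 5
|TN2|² = 0 + 100 = 100
|TN3|² = 4 + 49 = 53
|TN4|² = 36 + 4 = 40
|TN5|² = 49 + 196 = 245
|TN6|² = 49 + 16 = 65
|TN7|² = 9 + 16 = 25
|TN8|² = 9 + 1 = 10
|TN9|² = 64 + 169 = 233
T is equidistant from N0 and N1 (both at squared distance 5), and every other site is strictly farther — so T lies on the N0–N1 Voronoi edge.

N0 and N1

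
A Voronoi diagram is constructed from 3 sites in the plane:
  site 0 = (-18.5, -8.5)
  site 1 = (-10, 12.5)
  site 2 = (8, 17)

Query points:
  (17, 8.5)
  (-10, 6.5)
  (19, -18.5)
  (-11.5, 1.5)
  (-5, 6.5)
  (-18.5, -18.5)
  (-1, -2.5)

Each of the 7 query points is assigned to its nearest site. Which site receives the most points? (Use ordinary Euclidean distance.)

(17, 8.5) — d² to each: site 0:1549.25, site 1:745, site 2:153.25 → nearest is site 2
(-10, 6.5) — d² to each: site 0:297.25, site 1:36, site 2:434.25 → nearest is site 1
(19, -18.5) — d² to each: site 0:1506.25, site 1:1802, site 2:1381.25 → nearest is site 2
(-11.5, 1.5) — d² to each: site 0:149, site 1:123.25, site 2:620.5 → nearest is site 1
(-5, 6.5) — d² to each: site 0:407.25, site 1:61, site 2:279.25 → nearest is site 1
(-18.5, -18.5) — d² to each: site 0:100, site 1:1033.25, site 2:1962.5 → nearest is site 0
(-1, -2.5) — d² to each: site 0:342.25, site 1:306, site 2:461.25 → nearest is site 1
Tally — site 0:1, site 1:4, site 2:2. site 1 captures the most (4).

site 1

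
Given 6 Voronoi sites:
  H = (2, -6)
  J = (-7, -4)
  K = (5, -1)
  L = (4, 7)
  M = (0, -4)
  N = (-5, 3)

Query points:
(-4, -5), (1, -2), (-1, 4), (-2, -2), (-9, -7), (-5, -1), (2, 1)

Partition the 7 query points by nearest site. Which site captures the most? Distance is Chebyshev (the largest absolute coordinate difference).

(-4, -5) — d to each: H:6, J:3, K:9, L:12, M:4, N:8 → nearest is J
(1, -2) — d to each: H:4, J:8, K:4, L:9, M:2, N:6 → nearest is M
(-1, 4) — d to each: H:10, J:8, K:6, L:5, M:8, N:4 → nearest is N
(-2, -2) — d to each: H:4, J:5, K:7, L:9, M:2, N:5 → nearest is M
(-9, -7) — d to each: H:11, J:3, K:14, L:14, M:9, N:10 → nearest is J
(-5, -1) — d to each: H:7, J:3, K:10, L:9, M:5, N:4 → nearest is J
(2, 1) — d to each: H:7, J:9, K:3, L:6, M:5, N:7 → nearest is K
Tally — J:3, K:1, M:2, N:1. J captures the most (3).

J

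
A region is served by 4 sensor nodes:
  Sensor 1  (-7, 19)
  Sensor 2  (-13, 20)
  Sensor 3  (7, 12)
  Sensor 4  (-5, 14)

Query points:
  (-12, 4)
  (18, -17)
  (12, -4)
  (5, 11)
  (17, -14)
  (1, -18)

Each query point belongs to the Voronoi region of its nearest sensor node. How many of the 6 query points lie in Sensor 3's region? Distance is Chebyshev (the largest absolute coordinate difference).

5

(-12, 4) — d to each: Sensor 1:15, Sensor 2:16, Sensor 3:19, Sensor 4:10 → nearest is Sensor 4
(18, -17) — d to each: Sensor 1:36, Sensor 2:37, Sensor 3:29, Sensor 4:31 → nearest is Sensor 3
(12, -4) — d to each: Sensor 1:23, Sensor 2:25, Sensor 3:16, Sensor 4:18 → nearest is Sensor 3
(5, 11) — d to each: Sensor 1:12, Sensor 2:18, Sensor 3:2, Sensor 4:10 → nearest is Sensor 3
(17, -14) — d to each: Sensor 1:33, Sensor 2:34, Sensor 3:26, Sensor 4:28 → nearest is Sensor 3
(1, -18) — d to each: Sensor 1:37, Sensor 2:38, Sensor 3:30, Sensor 4:32 → nearest is Sensor 3
5 of the 6 points have Sensor 3 as nearest.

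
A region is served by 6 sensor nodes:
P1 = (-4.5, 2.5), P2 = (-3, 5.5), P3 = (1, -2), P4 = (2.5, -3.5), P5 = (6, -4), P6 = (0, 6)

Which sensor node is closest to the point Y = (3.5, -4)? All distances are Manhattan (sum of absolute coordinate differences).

d(Y,P1) = |3.5−(-4.5)| + |-4−2.5| = 8 + 6.5 = 14.5
d(Y,P2) = |3.5−(-3)| + |-4−5.5| = 6.5 + 9.5 = 16
d(Y,P3) = |3.5−1| + |-4−(-2)| = 2.5 + 2 = 4.5
d(Y,P4) = |3.5−2.5| + |-4−(-3.5)| = 1 + 0.5 = 1.5
d(Y,P5) = |3.5−6| + |-4−(-4)| = 2.5 + 0 = 2.5
d(Y,P6) = |3.5−0| + |-4−6| = 3.5 + 10 = 13.5
P4 is nearest.

P4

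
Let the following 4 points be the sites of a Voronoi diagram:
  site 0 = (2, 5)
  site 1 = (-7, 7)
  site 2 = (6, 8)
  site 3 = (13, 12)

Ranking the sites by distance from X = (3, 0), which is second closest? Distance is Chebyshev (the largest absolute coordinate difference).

site 2

d(X, site 0) = max(1, 5) = 5
d(X, site 1) = max(10, 7) = 10
d(X, site 2) = max(3, 8) = 8
d(X, site 3) = max(10, 12) = 12
Sorted ascending: site 0, site 2, site 1, … — the second-nearest is site 2.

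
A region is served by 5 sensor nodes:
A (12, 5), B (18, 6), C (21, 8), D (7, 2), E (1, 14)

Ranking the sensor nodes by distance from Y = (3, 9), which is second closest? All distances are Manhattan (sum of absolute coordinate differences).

D

d(Y,A) = |3−12| + |9−5| = 9 + 4 = 13
d(Y,B) = |3−18| + |9−6| = 15 + 3 = 18
d(Y,C) = |3−21| + |9−8| = 18 + 1 = 19
d(Y,D) = |3−7| + |9−2| = 4 + 7 = 11
d(Y,E) = |3−1| + |9−14| = 2 + 5 = 7
Sorted ascending: E, D, A, … — the second-nearest is D.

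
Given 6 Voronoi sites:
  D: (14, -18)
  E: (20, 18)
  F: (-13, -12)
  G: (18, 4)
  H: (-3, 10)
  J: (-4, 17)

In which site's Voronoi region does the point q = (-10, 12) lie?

Compare squared distances (the ordering matches that of the actual distances):
|qD|² = (-10−14)² + (12−(-18))² = 576 + 900 = 1476
|qE|² = (-10−20)² + (12−18)² = 900 + 36 = 936
|qF|² = (-10−(-13))² + (12−(-12))² = 9 + 576 = 585
|qG|² = (-10−18)² + (12−4)² = 784 + 64 = 848
|qH|² = (-10−(-3))² + (12−10)² = 49 + 4 = 53
|qJ|² = (-10−(-4))² + (12−17)² = 36 + 25 = 61
Minimum is at H.

H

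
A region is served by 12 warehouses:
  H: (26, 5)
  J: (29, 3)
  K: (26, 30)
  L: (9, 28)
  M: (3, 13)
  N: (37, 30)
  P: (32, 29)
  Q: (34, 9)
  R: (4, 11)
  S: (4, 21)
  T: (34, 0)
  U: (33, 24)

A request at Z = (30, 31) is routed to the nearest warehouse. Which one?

Compare squared distances (the ordering matches that of the actual distances):
|ZH|² = (30−26)² + (31−5)² = 16 + 676 = 692
|ZJ|² = (30−29)² + (31−3)² = 1 + 784 = 785
|ZK|² = (30−26)² + (31−30)² = 16 + 1 = 17
|ZL|² = (30−9)² + (31−28)² = 441 + 9 = 450
|ZM|² = (30−3)² + (31−13)² = 729 + 324 = 1053
|ZN|² = (30−37)² + (31−30)² = 49 + 1 = 50
|ZP|² = (30−32)² + (31−29)² = 4 + 4 = 8
|ZQ|² = (30−34)² + (31−9)² = 16 + 484 = 500
|ZR|² = (30−4)² + (31−11)² = 676 + 400 = 1076
|ZS|² = (30−4)² + (31−21)² = 676 + 100 = 776
|ZT|² = (30−34)² + (31−0)² = 16 + 961 = 977
|ZU|² = (30−33)² + (31−24)² = 9 + 49 = 58
P is nearest.

P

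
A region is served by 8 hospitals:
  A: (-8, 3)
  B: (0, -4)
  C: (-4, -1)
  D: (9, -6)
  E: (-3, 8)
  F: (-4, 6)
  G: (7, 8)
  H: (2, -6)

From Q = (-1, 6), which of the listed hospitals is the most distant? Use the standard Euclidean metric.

D

Compare squared distances (the ordering matches that of the actual distances):
|QA|² = (-1−(-8))² + (6−3)² = 49 + 9 = 58
|QB|² = (-1−0)² + (6−(-4))² = 1 + 100 = 101
|QC|² = (-1−(-4))² + (6−(-1))² = 9 + 49 = 58
|QD|² = (-1−9)² + (6−(-6))² = 100 + 144 = 244
|QE|² = (-1−(-3))² + (6−8)² = 4 + 4 = 8
|QF|² = (-1−(-4))² + (6−6)² = 9 + 0 = 9
|QG|² = (-1−7)² + (6−8)² = 64 + 4 = 68
|QH|² = (-1−2)² + (6−(-6))² = 9 + 144 = 153
The largest is to D.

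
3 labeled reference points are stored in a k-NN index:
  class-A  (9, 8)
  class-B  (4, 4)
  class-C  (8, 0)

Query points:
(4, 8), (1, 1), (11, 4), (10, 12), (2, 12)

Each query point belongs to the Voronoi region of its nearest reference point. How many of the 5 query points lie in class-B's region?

2

(4, 8) — d² to each: class-A:25, class-B:16, class-C:80 → nearest is class-B
(1, 1) — d² to each: class-A:113, class-B:18, class-C:50 → nearest is class-B
(11, 4) — d² to each: class-A:20, class-B:49, class-C:25 → nearest is class-A
(10, 12) — d² to each: class-A:17, class-B:100, class-C:148 → nearest is class-A
(2, 12) — d² to each: class-A:65, class-B:68, class-C:180 → nearest is class-A
2 of the 5 points have class-B as nearest.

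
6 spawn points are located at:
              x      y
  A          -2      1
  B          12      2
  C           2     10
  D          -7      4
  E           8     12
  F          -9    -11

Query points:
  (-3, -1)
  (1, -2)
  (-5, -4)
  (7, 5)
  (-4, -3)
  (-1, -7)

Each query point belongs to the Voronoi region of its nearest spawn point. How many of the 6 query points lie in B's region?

1

(-3, -1) — d² to each: A:5, B:234, C:146, D:41, E:290, F:136 → nearest is A
(1, -2) — d² to each: A:18, B:137, C:145, D:100, E:245, F:181 → nearest is A
(-5, -4) — d² to each: A:34, B:325, C:245, D:68, E:425, F:65 → nearest is A
(7, 5) — d² to each: A:97, B:34, C:50, D:197, E:50, F:512 → nearest is B
(-4, -3) — d² to each: A:20, B:281, C:205, D:58, E:369, F:89 → nearest is A
(-1, -7) — d² to each: A:65, B:250, C:298, D:157, E:442, F:80 → nearest is A
1 of the 6 points has B as nearest.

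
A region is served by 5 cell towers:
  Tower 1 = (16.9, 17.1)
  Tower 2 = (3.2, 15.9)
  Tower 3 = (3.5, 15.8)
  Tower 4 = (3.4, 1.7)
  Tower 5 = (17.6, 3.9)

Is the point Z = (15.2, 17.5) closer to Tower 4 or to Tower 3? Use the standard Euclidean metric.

Tower 3

Compare squared distances:
d²(Z, Tower 4) = (15.2−3.4)² + (17.5−1.7)² = 139.24 + 249.64 = 388.88
d²(Z, Tower 3) = (15.2−3.5)² + (17.5−15.8)² = 136.89 + 2.89 = 139.78
388.88 > 139.78, so Tower 3 is closer.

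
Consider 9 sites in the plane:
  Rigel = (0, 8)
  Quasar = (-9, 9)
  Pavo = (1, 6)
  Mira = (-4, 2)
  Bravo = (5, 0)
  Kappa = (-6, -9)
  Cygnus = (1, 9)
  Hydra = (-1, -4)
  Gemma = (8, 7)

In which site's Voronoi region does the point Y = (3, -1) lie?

Compare squared distances (the ordering matches that of the actual distances):
d²(Y, Rigel) = (3−0)² + (-1−8)² = 9 + 81 = 90
d²(Y, Quasar) = (3−(-9))² + (-1−9)² = 144 + 100 = 244
d²(Y, Pavo) = (3−1)² + (-1−6)² = 4 + 49 = 53
d²(Y, Mira) = (3−(-4))² + (-1−2)² = 49 + 9 = 58
d²(Y, Bravo) = (3−5)² + (-1−0)² = 4 + 1 = 5
d²(Y, Kappa) = (3−(-6))² + (-1−(-9))² = 81 + 64 = 145
d²(Y, Cygnus) = (3−1)² + (-1−9)² = 4 + 100 = 104
d²(Y, Hydra) = (3−(-1))² + (-1−(-4))² = 16 + 9 = 25
d²(Y, Gemma) = (3−8)² + (-1−7)² = 25 + 64 = 89
The smallest is to Bravo, so Y lies in the Voronoi region of Bravo.

Bravo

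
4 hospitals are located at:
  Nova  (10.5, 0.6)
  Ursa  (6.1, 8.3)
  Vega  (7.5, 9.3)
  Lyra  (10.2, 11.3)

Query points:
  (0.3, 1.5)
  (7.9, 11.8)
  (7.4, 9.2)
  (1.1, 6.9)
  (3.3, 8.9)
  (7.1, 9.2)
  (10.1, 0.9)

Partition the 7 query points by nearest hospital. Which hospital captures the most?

Ursa

(0.3, 1.5) — d² to each: Nova:104.85, Ursa:79.88, Vega:112.68, Lyra:194.05 → nearest is Ursa
(7.9, 11.8) — d² to each: Nova:132.2, Ursa:15.49, Vega:6.41, Lyra:5.54 → nearest is Lyra
(7.4, 9.2) — d² to each: Nova:83.57, Ursa:2.5, Vega:0.02, Lyra:12.25 → nearest is Vega
(1.1, 6.9) — d² to each: Nova:128.05, Ursa:26.96, Vega:46.72, Lyra:102.17 → nearest is Ursa
(3.3, 8.9) — d² to each: Nova:120.73, Ursa:8.2, Vega:17.8, Lyra:53.37 → nearest is Ursa
(7.1, 9.2) — d² to each: Nova:85.52, Ursa:1.81, Vega:0.17, Lyra:14.02 → nearest is Vega
(10.1, 0.9) — d² to each: Nova:0.25, Ursa:70.76, Vega:77.32, Lyra:108.17 → nearest is Nova
Tally — Nova:1, Ursa:3, Vega:2, Lyra:1. Ursa captures the most (3).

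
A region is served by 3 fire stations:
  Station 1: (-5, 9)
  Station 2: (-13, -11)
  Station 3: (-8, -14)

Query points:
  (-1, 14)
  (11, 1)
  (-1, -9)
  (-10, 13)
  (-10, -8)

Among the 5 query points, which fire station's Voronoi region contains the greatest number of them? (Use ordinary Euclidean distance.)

(-1, 14) — d² to each: Station 1:41, Station 2:769, Station 3:833 → nearest is Station 1
(11, 1) — d² to each: Station 1:320, Station 2:720, Station 3:586 → nearest is Station 1
(-1, -9) — d² to each: Station 1:340, Station 2:148, Station 3:74 → nearest is Station 3
(-10, 13) — d² to each: Station 1:41, Station 2:585, Station 3:733 → nearest is Station 1
(-10, -8) — d² to each: Station 1:314, Station 2:18, Station 3:40 → nearest is Station 2
Tally — Station 1:3, Station 2:1, Station 3:1. Station 1 captures the most (3).

Station 1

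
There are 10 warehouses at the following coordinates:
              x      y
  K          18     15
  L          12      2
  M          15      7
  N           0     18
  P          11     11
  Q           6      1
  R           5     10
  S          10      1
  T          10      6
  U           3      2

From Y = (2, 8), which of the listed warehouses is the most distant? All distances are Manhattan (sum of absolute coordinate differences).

K

d(Y,K) = 16 + 7 = 23
d(Y,L) = 10 + 6 = 16
d(Y,M) = 13 + 1 = 14
d(Y,N) = 2 + 10 = 12
d(Y,P) = 9 + 3 = 12
d(Y,Q) = 4 + 7 = 11
d(Y,R) = 3 + 2 = 5
d(Y,S) = 8 + 7 = 15
d(Y,T) = 8 + 2 = 10
d(Y,U) = 1 + 6 = 7
The largest is to K.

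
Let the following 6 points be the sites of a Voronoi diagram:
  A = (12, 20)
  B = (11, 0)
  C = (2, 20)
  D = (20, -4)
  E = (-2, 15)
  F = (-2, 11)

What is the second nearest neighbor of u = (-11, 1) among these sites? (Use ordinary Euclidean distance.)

Squared Euclidean distances:
|uA|² = (-11−12)² + (1−20)² = 529 + 361 = 890
|uB|² = (-11−11)² + (1−0)² = 484 + 1 = 485
|uC|² = (-11−2)² + (1−20)² = 169 + 361 = 530
|uD|² = (-11−20)² + (1−(-4))² = 961 + 25 = 986
|uE|² = (-11−(-2))² + (1−15)² = 81 + 196 = 277
|uF|² = (-11−(-2))² + (1−11)² = 81 + 100 = 181
Sorted ascending: F, E, B, … — the second-nearest is E.

E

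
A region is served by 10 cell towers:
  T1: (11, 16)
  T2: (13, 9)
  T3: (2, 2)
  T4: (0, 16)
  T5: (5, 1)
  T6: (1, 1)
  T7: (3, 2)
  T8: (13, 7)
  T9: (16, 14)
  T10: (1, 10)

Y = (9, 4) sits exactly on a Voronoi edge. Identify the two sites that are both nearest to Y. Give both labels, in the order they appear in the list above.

Squared distances from Y to each site:
|YT1|² = (9−11)² + (4−16)² = 4 + 144 = 148
|YT2|² = (9−13)² + (4−9)² = 16 + 25 = 41
|YT3|² = (9−2)² + (4−2)² = 49 + 4 = 53
|YT4|² = (9−0)² + (4−16)² = 81 + 144 = 225
|YT5|² = (9−5)² + (4−1)² = 16 + 9 = 25
|YT6|² = (9−1)² + (4−1)² = 64 + 9 = 73
|YT7|² = (9−3)² + (4−2)² = 36 + 4 = 40
|YT8|² = (9−13)² + (4−7)² = 16 + 9 = 25
|YT9|² = (9−16)² + (4−14)² = 49 + 100 = 149
d²(Y, T10) = (9−1)² + (4−10)² = 64 + 36 = 100
Y is equidistant from T5 and T8 (both at squared distance 25), and every other site is strictly farther — so Y lies on the T5–T8 Voronoi edge.

T5 and T8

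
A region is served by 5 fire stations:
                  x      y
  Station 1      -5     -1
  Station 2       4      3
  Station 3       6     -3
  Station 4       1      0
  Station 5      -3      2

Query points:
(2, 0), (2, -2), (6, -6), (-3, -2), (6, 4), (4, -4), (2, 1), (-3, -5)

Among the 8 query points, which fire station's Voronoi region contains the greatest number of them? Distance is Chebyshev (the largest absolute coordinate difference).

Station 4

(2, 0) — d to each: Station 1:7, Station 2:3, Station 3:4, Station 4:1, Station 5:5 → nearest is Station 4
(2, -2) — d to each: Station 1:7, Station 2:5, Station 3:4, Station 4:2, Station 5:5 → nearest is Station 4
(6, -6) — d to each: Station 1:11, Station 2:9, Station 3:3, Station 4:6, Station 5:9 → nearest is Station 3
(-3, -2) — d to each: Station 1:2, Station 2:7, Station 3:9, Station 4:4, Station 5:4 → nearest is Station 1
(6, 4) — d to each: Station 1:11, Station 2:2, Station 3:7, Station 4:5, Station 5:9 → nearest is Station 2
(4, -4) — d to each: Station 1:9, Station 2:7, Station 3:2, Station 4:4, Station 5:7 → nearest is Station 3
(2, 1) — d to each: Station 1:7, Station 2:2, Station 3:4, Station 4:1, Station 5:5 → nearest is Station 4
(-3, -5) — d to each: Station 1:4, Station 2:8, Station 3:9, Station 4:5, Station 5:7 → nearest is Station 1
Tally — Station 1:2, Station 2:1, Station 3:2, Station 4:3. Station 4 captures the most (3).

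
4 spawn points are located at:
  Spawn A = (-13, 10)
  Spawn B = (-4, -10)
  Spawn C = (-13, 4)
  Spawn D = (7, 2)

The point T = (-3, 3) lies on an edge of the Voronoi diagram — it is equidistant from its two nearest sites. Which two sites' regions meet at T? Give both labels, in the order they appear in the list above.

Squared distances from T to each site:
d²(T, Spawn A) = (-3−(-13))² + (3−10)² = 100 + 49 = 149
d²(T, Spawn B) = (-3−(-4))² + (3−(-10))² = 1 + 169 = 170
d²(T, Spawn C) = (-3−(-13))² + (3−4)² = 100 + 1 = 101
d²(T, Spawn D) = (-3−7)² + (3−2)² = 100 + 1 = 101
T is equidistant from Spawn C and Spawn D (both at squared distance 101), and every other site is strictly farther — so T lies on the Spawn C–Spawn D Voronoi edge.

Spawn C and Spawn D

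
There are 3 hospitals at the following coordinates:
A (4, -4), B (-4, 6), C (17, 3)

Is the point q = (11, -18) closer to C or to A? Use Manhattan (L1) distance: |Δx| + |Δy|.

d(q,C) = |11−17| + |-18−3| = 6 + 21 = 27
d(q,A) = |11−4| + |-18−(-4)| = 7 + 14 = 21
27 > 21, so A is closer.

A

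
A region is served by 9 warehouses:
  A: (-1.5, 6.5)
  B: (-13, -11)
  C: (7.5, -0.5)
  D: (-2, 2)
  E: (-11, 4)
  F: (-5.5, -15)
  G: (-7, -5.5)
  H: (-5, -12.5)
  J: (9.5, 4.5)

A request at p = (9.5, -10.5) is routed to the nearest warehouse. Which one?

C

Squared Euclidean distances:
|pA|² = (9.5−(-1.5))² + (-10.5−6.5)² = 121 + 289 = 410
|pB|² = (9.5−(-13))² + (-10.5−(-11))² = 506.25 + 0.25 = 506.5
|pC|² = (9.5−7.5)² + (-10.5−(-0.5))² = 4 + 100 = 104
|pD|² = (9.5−(-2))² + (-10.5−2)² = 132.25 + 156.25 = 288.5
|pE|² = (9.5−(-11))² + (-10.5−4)² = 420.25 + 210.25 = 630.5
|pF|² = (9.5−(-5.5))² + (-10.5−(-15))² = 225 + 20.25 = 245.25
|pG|² = (9.5−(-7))² + (-10.5−(-5.5))² = 272.25 + 25 = 297.25
|pH|² = (9.5−(-5))² + (-10.5−(-12.5))² = 210.25 + 4 = 214.25
|pJ|² = (9.5−9.5)² + (-10.5−4.5)² = 0 + 225 = 225
C is nearest.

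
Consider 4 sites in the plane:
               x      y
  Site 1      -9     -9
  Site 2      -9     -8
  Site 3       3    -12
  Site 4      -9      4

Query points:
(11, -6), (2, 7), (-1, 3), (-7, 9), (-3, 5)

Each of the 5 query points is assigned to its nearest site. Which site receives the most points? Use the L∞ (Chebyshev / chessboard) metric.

Site 4

(11, -6) — d to each: Site 1:20, Site 2:20, Site 3:8, Site 4:20 → nearest is Site 3
(2, 7) — d to each: Site 1:16, Site 2:15, Site 3:19, Site 4:11 → nearest is Site 4
(-1, 3) — d to each: Site 1:12, Site 2:11, Site 3:15, Site 4:8 → nearest is Site 4
(-7, 9) — d to each: Site 1:18, Site 2:17, Site 3:21, Site 4:5 → nearest is Site 4
(-3, 5) — d to each: Site 1:14, Site 2:13, Site 3:17, Site 4:6 → nearest is Site 4
Tally — Site 3:1, Site 4:4. Site 4 captures the most (4).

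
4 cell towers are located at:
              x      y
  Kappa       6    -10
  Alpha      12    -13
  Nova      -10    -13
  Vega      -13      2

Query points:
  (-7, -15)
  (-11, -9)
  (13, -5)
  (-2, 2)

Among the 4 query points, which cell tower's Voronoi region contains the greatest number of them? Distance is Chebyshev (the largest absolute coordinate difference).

(-7, -15) — d to each: Kappa:13, Alpha:19, Nova:3, Vega:17 → nearest is Nova
(-11, -9) — d to each: Kappa:17, Alpha:23, Nova:4, Vega:11 → nearest is Nova
(13, -5) — d to each: Kappa:7, Alpha:8, Nova:23, Vega:26 → nearest is Kappa
(-2, 2) — d to each: Kappa:12, Alpha:15, Nova:15, Vega:11 → nearest is Vega
Tally — Kappa:1, Nova:2, Vega:1. Nova captures the most (2).

Nova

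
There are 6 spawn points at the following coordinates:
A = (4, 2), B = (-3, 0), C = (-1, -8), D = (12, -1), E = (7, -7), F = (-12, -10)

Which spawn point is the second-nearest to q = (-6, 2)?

A

Since √ is increasing, it suffices to compare squared distances:
|qA|² = (-6−4)² + (2−2)² = 100 + 0 = 100
|qB|² = (-6−(-3))² + (2−0)² = 9 + 4 = 13
|qC|² = (-6−(-1))² + (2−(-8))² = 25 + 100 = 125
|qD|² = (-6−12)² + (2−(-1))² = 324 + 9 = 333
|qE|² = (-6−7)² + (2−(-7))² = 169 + 81 = 250
|qF|² = (-6−(-12))² + (2−(-10))² = 36 + 144 = 180
Sorted ascending: B, A, C, … — the second-nearest is A.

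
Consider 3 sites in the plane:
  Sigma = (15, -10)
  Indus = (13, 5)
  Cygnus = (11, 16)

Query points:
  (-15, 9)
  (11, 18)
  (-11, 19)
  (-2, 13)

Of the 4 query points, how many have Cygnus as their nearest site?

4

(-15, 9) — d² to each: Sigma:1261, Indus:800, Cygnus:725 → nearest is Cygnus
(11, 18) — d² to each: Sigma:800, Indus:173, Cygnus:4 → nearest is Cygnus
(-11, 19) — d² to each: Sigma:1517, Indus:772, Cygnus:493 → nearest is Cygnus
(-2, 13) — d² to each: Sigma:818, Indus:289, Cygnus:178 → nearest is Cygnus
4 of the 4 points have Cygnus as nearest.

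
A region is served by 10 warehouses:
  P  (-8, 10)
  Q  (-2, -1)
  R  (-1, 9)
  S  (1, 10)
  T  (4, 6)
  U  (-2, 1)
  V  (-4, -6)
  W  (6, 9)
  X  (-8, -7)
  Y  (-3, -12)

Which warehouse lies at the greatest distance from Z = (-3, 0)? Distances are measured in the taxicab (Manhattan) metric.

W

d(Z,P) = |-3−(-8)| + |0−10| = 5 + 10 = 15
d(Z,Q) = |-3−(-2)| + |0−(-1)| = 1 + 1 = 2
d(Z,R) = |-3−(-1)| + |0−9| = 2 + 9 = 11
d(Z,S) = |-3−1| + |0−10| = 4 + 10 = 14
d(Z,T) = |-3−4| + |0−6| = 7 + 6 = 13
d(Z,U) = |-3−(-2)| + |0−1| = 1 + 1 = 2
d(Z,V) = |-3−(-4)| + |0−(-6)| = 1 + 6 = 7
d(Z,W) = |-3−6| + |0−9| = 9 + 9 = 18
d(Z,X) = |-3−(-8)| + |0−(-7)| = 5 + 7 = 12
d(Z,Y) = |-3−(-3)| + |0−(-12)| = 0 + 12 = 12
The largest is to W.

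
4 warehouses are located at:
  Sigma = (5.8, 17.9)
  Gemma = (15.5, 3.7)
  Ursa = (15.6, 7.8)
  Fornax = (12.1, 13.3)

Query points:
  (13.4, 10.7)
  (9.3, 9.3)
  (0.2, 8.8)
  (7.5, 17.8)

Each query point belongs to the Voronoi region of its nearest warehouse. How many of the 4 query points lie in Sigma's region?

(13.4, 10.7) — d² to each: Sigma:109.6, Gemma:53.41, Ursa:13.25, Fornax:8.45 → nearest is Fornax
(9.3, 9.3) — d² to each: Sigma:86.21, Gemma:69.8, Ursa:41.94, Fornax:23.84 → nearest is Fornax
(0.2, 8.8) — d² to each: Sigma:114.17, Gemma:260.1, Ursa:238.16, Fornax:161.86 → nearest is Sigma
(7.5, 17.8) — d² to each: Sigma:2.9, Gemma:262.81, Ursa:165.61, Fornax:41.41 → nearest is Sigma
2 of the 4 points have Sigma as nearest.

2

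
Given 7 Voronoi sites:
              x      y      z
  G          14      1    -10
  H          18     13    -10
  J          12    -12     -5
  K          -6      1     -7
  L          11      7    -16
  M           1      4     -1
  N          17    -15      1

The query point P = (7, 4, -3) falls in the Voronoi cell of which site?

Since √ is increasing, it suffices to compare squared distances:
|PG|² = (7−14)² + (4−1)² + (-3−(-10))² = 49 + 9 + 49 = 107
|PH|² = (7−18)² + (4−13)² + (-3−(-10))² = 121 + 81 + 49 = 251
|PJ|² = (7−12)² + (4−(-12))² + (-3−(-5))² = 25 + 256 + 4 = 285
|PK|² = (7−(-6))² + (4−1)² + (-3−(-7))² = 169 + 9 + 16 = 194
|PL|² = (7−11)² + (4−7)² + (-3−(-16))² = 16 + 9 + 169 = 194
|PM|² = (7−1)² + (4−4)² + (-3−(-1))² = 36 + 0 + 4 = 40
|PN|² = (7−17)² + (4−(-15))² + (-3−1)² = 100 + 361 + 16 = 477
Minimum is at M.

M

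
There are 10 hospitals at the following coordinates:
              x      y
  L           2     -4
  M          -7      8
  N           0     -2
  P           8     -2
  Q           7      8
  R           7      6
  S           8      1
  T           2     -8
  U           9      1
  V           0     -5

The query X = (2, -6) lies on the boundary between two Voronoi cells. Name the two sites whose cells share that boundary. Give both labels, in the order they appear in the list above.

Squared distances from X to each site:
|XL|² = 0 + 4 = 4
|XM|² = 81 + 196 = 277
|XN|² = 4 + 16 = 20
|XP|² = 36 + 16 = 52
|XQ|² = 25 + 196 = 221
|XR|² = 25 + 144 = 169
|XS|² = 36 + 49 = 85
|XT|² = 0 + 4 = 4
|XU|² = 49 + 49 = 98
|XV|² = 4 + 1 = 5
X is equidistant from L and T (both at squared distance 4), and every other site is strictly farther — so X lies on the L–T Voronoi edge.

L and T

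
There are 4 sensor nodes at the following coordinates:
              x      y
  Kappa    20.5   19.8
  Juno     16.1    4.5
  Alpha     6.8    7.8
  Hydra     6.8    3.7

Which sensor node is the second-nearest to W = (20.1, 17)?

Juno

Since √ is increasing, it suffices to compare squared distances:
d²(W, Kappa) = (20.1−20.5)² + (17−19.8)² = 0.16 + 7.84 = 8
d²(W, Juno) = (20.1−16.1)² + (17−4.5)² = 16 + 156.25 = 172.25
d²(W, Alpha) = (20.1−6.8)² + (17−7.8)² = 176.89 + 84.64 = 261.53
d²(W, Hydra) = (20.1−6.8)² + (17−3.7)² = 176.89 + 176.89 = 353.78
Sorted ascending: Kappa, Juno, Alpha, … — the second-nearest is Juno.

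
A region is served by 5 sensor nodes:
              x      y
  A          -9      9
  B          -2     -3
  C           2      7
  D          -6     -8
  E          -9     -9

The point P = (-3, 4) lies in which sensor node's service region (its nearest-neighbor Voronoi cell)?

Since √ is increasing, it suffices to compare squared distances:
|PA|² = 36 + 25 = 61
|PB|² = 1 + 49 = 50
|PC|² = 25 + 9 = 34
|PD|² = 9 + 144 = 153
|PE|² = 36 + 169 = 205
C is nearest.

C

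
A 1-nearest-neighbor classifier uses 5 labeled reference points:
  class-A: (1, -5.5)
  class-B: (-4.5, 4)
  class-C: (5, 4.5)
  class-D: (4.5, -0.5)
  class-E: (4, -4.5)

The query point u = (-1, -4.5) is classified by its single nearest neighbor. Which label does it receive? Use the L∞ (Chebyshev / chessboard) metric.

d(u, class-A) = max(2, 1) = 2
d(u, class-B) = max(3.5, 8.5) = 8.5
d(u, class-C) = max(6, 9) = 9
d(u, class-D) = max(5.5, 4) = 5.5
d(u, class-E) = max(5, 0) = 5
class-A is nearest.

class-A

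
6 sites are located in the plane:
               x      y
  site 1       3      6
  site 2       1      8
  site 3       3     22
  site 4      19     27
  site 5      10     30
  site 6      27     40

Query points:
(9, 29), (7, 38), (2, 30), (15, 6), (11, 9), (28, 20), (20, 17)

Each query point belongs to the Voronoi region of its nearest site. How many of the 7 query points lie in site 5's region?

(9, 29) — d² to each: site 1:565, site 2:505, site 3:85, site 4:104, site 5:2, site 6:445 → nearest is site 5
(7, 38) — d² to each: site 1:1040, site 2:936, site 3:272, site 4:265, site 5:73, site 6:404 → nearest is site 5
(2, 30) — d² to each: site 1:577, site 2:485, site 3:65, site 4:298, site 5:64, site 6:725 → nearest is site 5
(15, 6) — d² to each: site 1:144, site 2:200, site 3:400, site 4:457, site 5:601, site 6:1300 → nearest is site 1
(11, 9) — d² to each: site 1:73, site 2:101, site 3:233, site 4:388, site 5:442, site 6:1217 → nearest is site 1
(28, 20) — d² to each: site 1:821, site 2:873, site 3:629, site 4:130, site 5:424, site 6:401 → nearest is site 4
(20, 17) — d² to each: site 1:410, site 2:442, site 3:314, site 4:101, site 5:269, site 6:578 → nearest is site 4
3 of the 7 points have site 5 as nearest.

3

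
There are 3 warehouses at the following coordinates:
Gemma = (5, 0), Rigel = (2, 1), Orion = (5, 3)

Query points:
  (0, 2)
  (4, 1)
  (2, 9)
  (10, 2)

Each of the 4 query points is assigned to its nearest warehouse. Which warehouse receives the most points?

Orion

(0, 2) — d² to each: Gemma:29, Rigel:5, Orion:26 → nearest is Rigel
(4, 1) — d² to each: Gemma:2, Rigel:4, Orion:5 → nearest is Gemma
(2, 9) — d² to each: Gemma:90, Rigel:64, Orion:45 → nearest is Orion
(10, 2) — d² to each: Gemma:29, Rigel:65, Orion:26 → nearest is Orion
Tally — Gemma:1, Rigel:1, Orion:2. Orion captures the most (2).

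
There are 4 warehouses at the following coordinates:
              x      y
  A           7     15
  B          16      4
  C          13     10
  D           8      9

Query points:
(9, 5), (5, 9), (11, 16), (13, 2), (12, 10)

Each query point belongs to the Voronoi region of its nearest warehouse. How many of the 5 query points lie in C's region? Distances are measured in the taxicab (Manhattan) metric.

(9, 5) — d to each: A:12, B:8, C:9, D:5 → nearest is D
(5, 9) — d to each: A:8, B:16, C:9, D:3 → nearest is D
(11, 16) — d to each: A:5, B:17, C:8, D:10 → nearest is A
(13, 2) — d to each: A:19, B:5, C:8, D:12 → nearest is B
(12, 10) — d to each: A:10, B:10, C:1, D:5 → nearest is C
1 of the 5 points has C as nearest.

1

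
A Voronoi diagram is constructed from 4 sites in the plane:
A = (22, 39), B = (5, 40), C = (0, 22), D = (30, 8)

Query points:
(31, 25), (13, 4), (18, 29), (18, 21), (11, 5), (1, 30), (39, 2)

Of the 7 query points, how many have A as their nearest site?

2

(31, 25) — d² to each: A:277, B:901, C:970, D:290 → nearest is A
(13, 4) — d² to each: A:1306, B:1360, C:493, D:305 → nearest is D
(18, 29) — d² to each: A:116, B:290, C:373, D:585 → nearest is A
(18, 21) — d² to each: A:340, B:530, C:325, D:313 → nearest is D
(11, 5) — d² to each: A:1277, B:1261, C:410, D:370 → nearest is D
(1, 30) — d² to each: A:522, B:116, C:65, D:1325 → nearest is C
(39, 2) — d² to each: A:1658, B:2600, C:1921, D:117 → nearest is D
2 of the 7 points have A as nearest.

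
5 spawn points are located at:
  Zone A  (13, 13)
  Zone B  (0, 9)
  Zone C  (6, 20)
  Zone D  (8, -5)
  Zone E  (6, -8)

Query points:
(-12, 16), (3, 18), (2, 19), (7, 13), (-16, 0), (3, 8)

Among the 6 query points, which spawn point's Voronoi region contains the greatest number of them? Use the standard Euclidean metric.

(-12, 16) — d² to each: Zone A:634, Zone B:193, Zone C:340, Zone D:841, Zone E:900 → nearest is Zone B
(3, 18) — d² to each: Zone A:125, Zone B:90, Zone C:13, Zone D:554, Zone E:685 → nearest is Zone C
(2, 19) — d² to each: Zone A:157, Zone B:104, Zone C:17, Zone D:612, Zone E:745 → nearest is Zone C
(7, 13) — d² to each: Zone A:36, Zone B:65, Zone C:50, Zone D:325, Zone E:442 → nearest is Zone A
(-16, 0) — d² to each: Zone A:1010, Zone B:337, Zone C:884, Zone D:601, Zone E:548 → nearest is Zone B
(3, 8) — d² to each: Zone A:125, Zone B:10, Zone C:153, Zone D:194, Zone E:265 → nearest is Zone B
Tally — Zone A:1, Zone B:3, Zone C:2. Zone B captures the most (3).

Zone B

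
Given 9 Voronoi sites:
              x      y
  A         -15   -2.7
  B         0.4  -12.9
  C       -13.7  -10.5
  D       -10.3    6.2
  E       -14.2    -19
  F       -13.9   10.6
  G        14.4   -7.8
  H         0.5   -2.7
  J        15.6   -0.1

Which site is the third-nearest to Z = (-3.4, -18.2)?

C

Since √ is increasing, it suffices to compare squared distances:
|ZA|² = 134.56 + 240.25 = 374.81
|ZB|² = 14.44 + 28.09 = 42.53
|ZC|² = 106.09 + 59.29 = 165.38
|ZD|² = 47.61 + 595.36 = 642.97
|ZE|² = 116.64 + 0.64 = 117.28
|ZF|² = 110.25 + 829.44 = 939.69
|ZG|² = 316.84 + 108.16 = 425
|ZH|² = 15.21 + 240.25 = 255.46
|ZJ|² = 361 + 327.61 = 688.61
Sorted ascending: B, E, C, H, … — the third-nearest is C.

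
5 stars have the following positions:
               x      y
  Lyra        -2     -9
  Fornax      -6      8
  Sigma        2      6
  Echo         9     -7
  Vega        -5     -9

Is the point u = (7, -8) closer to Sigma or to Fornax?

Sigma

Compare squared distances:
d²(u, Sigma) = (7−2)² + (-8−6)² = 25 + 196 = 221
d²(u, Fornax) = (7−(-6))² + (-8−8)² = 169 + 256 = 425
221 < 425, so Sigma is closer.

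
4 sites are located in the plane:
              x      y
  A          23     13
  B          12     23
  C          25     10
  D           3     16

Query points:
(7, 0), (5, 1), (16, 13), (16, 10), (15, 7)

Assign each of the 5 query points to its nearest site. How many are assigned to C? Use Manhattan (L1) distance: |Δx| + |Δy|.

(7, 0) — d to each: A:29, B:28, C:28, D:20 → nearest is D
(5, 1) — d to each: A:30, B:29, C:29, D:17 → nearest is D
(16, 13) — d to each: A:7, B:14, C:12, D:16 → nearest is A
(16, 10) — d to each: A:10, B:17, C:9, D:19 → nearest is C
(15, 7) — d to each: A:14, B:19, C:13, D:21 → nearest is C
2 of the 5 points have C as nearest.

2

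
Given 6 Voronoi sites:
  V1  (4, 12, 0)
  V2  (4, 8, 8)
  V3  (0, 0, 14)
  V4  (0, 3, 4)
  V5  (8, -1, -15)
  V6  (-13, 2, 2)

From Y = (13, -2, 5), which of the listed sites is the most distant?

V6

Since √ is increasing, it suffices to compare squared distances:
|YV1|² = (13−4)² + (-2−12)² + (5−0)² = 81 + 196 + 25 = 302
|YV2|² = (13−4)² + (-2−8)² + (5−8)² = 81 + 100 + 9 = 190
|YV3|² = (13−0)² + (-2−0)² + (5−14)² = 169 + 4 + 81 = 254
|YV4|² = (13−0)² + (-2−3)² + (5−4)² = 169 + 25 + 1 = 195
|YV5|² = (13−8)² + (-2−(-1))² + (5−(-15))² = 25 + 1 + 400 = 426
|YV6|² = (13−(-13))² + (-2−2)² + (5−2)² = 676 + 16 + 9 = 701
The largest is to V6.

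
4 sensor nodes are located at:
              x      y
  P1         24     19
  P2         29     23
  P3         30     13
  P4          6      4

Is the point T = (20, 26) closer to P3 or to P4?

P3

Compare squared distances:
|TP3|² = (20−30)² + (26−13)² = 100 + 169 = 269
|TP4|² = (20−6)² + (26−4)² = 196 + 484 = 680
269 < 680, so P3 is closer.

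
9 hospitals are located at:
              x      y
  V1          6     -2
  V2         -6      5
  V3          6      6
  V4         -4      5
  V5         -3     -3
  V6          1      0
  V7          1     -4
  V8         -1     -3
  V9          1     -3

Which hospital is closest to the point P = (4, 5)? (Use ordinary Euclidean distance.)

V3

Compare squared distances (the ordering matches that of the actual distances):
|PV1|² = 4 + 49 = 53
|PV2|² = 100 + 0 = 100
|PV3|² = 4 + 1 = 5
|PV4|² = 64 + 0 = 64
|PV5|² = 49 + 64 = 113
|PV6|² = 9 + 25 = 34
|PV7|² = 9 + 81 = 90
|PV8|² = 25 + 64 = 89
|PV9|² = 9 + 64 = 73
Minimum is at V3.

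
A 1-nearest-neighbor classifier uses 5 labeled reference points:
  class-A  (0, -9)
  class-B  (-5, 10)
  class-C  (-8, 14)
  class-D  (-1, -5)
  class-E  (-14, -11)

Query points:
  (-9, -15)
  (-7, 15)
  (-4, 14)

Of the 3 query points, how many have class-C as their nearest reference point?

2

(-9, -15) — d² to each: class-A:117, class-B:641, class-C:842, class-D:164, class-E:41 → nearest is class-E
(-7, 15) — d² to each: class-A:625, class-B:29, class-C:2, class-D:436, class-E:725 → nearest is class-C
(-4, 14) — d² to each: class-A:545, class-B:17, class-C:16, class-D:370, class-E:725 → nearest is class-C
2 of the 3 points have class-C as nearest.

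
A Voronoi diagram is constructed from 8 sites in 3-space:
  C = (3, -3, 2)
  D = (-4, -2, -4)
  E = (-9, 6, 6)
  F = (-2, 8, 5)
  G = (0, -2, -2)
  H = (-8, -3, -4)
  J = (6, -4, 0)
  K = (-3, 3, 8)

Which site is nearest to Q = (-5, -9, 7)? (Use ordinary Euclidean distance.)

Squared Euclidean distances:
|QC|² = 64 + 36 + 25 = 125
|QD|² = 1 + 49 + 121 = 171
|QE|² = 16 + 225 + 1 = 242
|QF|² = 9 + 289 + 4 = 302
|QG|² = 25 + 49 + 81 = 155
|QH|² = 9 + 36 + 121 = 166
|QJ|² = 121 + 25 + 49 = 195
|QK|² = 4 + 144 + 1 = 149
Minimum is at C.

C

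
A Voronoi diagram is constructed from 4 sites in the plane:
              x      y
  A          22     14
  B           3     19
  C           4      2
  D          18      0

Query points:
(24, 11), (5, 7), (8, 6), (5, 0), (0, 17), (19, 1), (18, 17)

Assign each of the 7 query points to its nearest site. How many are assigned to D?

(24, 11) — d² to each: A:13, B:505, C:481, D:157 → nearest is A
(5, 7) — d² to each: A:338, B:148, C:26, D:218 → nearest is C
(8, 6) — d² to each: A:260, B:194, C:32, D:136 → nearest is C
(5, 0) — d² to each: A:485, B:365, C:5, D:169 → nearest is C
(0, 17) — d² to each: A:493, B:13, C:241, D:613 → nearest is B
(19, 1) — d² to each: A:178, B:580, C:226, D:2 → nearest is D
(18, 17) — d² to each: A:25, B:229, C:421, D:289 → nearest is A
1 of the 7 points has D as nearest.

1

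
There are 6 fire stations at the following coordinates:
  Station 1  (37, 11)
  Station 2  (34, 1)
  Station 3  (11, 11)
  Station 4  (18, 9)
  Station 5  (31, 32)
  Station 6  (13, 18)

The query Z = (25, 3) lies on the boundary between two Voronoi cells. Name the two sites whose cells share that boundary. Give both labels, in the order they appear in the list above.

Station 2 and Station 4

Squared distances from Z to each site:
d²(Z, Station 1) = 144 + 64 = 208
d²(Z, Station 2) = 81 + 4 = 85
d²(Z, Station 3) = 196 + 64 = 260
d²(Z, Station 4) = 49 + 36 = 85
d²(Z, Station 5) = 36 + 841 = 877
d²(Z, Station 6) = 144 + 225 = 369
Z is equidistant from Station 2 and Station 4 (both at squared distance 85), and every other site is strictly farther — so Z lies on the Station 2–Station 4 Voronoi edge.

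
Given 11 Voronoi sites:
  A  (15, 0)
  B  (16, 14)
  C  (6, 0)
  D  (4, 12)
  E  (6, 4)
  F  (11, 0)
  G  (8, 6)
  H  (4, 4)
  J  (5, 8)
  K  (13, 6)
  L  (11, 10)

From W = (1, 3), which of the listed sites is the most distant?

Compare squared distances (the ordering matches that of the actual distances):
|WA|² = (1−15)² + (3−0)² = 196 + 9 = 205
|WB|² = (1−16)² + (3−14)² = 225 + 121 = 346
|WC|² = (1−6)² + (3−0)² = 25 + 9 = 34
|WD|² = (1−4)² + (3−12)² = 9 + 81 = 90
|WE|² = (1−6)² + (3−4)² = 25 + 1 = 26
|WF|² = (1−11)² + (3−0)² = 100 + 9 = 109
|WG|² = (1−8)² + (3−6)² = 49 + 9 = 58
|WH|² = (1−4)² + (3−4)² = 9 + 1 = 10
|WJ|² = (1−5)² + (3−8)² = 16 + 25 = 41
|WK|² = (1−13)² + (3−6)² = 144 + 9 = 153
|WL|² = (1−11)² + (3−10)² = 100 + 49 = 149
The largest is to B.

B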